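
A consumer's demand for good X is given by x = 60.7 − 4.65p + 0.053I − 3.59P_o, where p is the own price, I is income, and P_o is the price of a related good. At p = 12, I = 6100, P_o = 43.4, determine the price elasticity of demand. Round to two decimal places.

-0.32

Substituting, x = 60.7 − 4.65(12) + 0.053(6100) − 3.59(43.4) = 60.7 − 55.8 + 323.3 − 155.806 = 172.394.
∂x/∂p = −4.65, so E_p = (−4.65)·(12/172.394) ≈ -0.32.
|E_p| < 1: demand is inelastic.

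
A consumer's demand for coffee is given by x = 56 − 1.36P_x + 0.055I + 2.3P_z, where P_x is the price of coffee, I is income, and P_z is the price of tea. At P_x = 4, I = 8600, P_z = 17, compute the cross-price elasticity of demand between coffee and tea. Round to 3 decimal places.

0.069

At the given point, x = 56 − 1.36(4) + 0.055(8600) + 2.3(17) = 56 − 5.44 + 473 + 39.1 = 562.66.
∂x/∂P_z = +2.3, so E_xy = 2.3·(17/562.66) ≈ 0.069.
E_xy > 0: the goods are substitutes.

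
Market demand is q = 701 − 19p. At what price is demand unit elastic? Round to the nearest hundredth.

18.45

For linear demand q = a − bp, E = −bp/(a − bp). |E| = 1 ⇒ bp = a − bp ⇒ p = a/(2b).
p = 701/(2·19) ≈ 18.45.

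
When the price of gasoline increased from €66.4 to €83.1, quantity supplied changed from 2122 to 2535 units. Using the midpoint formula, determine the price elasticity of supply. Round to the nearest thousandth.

0.794

%Δq = (2535 − 2122)/[(2122 + 2535)/2] = 413/2328.5 ≈ 0.1774.
%Δp = (83.1 − 66.4)/[(66.4 + 83.1)/2] = 16.7/74.75 ≈ 0.2234.
Arc elasticity E = %Δq/%Δp ≈ 0.1774/0.2234 ≈ 0.794.
|E| < 1: supply is inelastic over this range.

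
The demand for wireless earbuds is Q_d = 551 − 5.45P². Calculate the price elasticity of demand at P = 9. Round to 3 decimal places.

At P = 9, Q_d = 109.55.
dQ_d/dP = −2·5.45·P = −98.1.
Point elasticity E = (dQ_d/dP)·(P/Q_d) = -98.1 × 9/109.55 ≈ -8.059.
|E| > 1, so demand is elastic at this price.

-8.059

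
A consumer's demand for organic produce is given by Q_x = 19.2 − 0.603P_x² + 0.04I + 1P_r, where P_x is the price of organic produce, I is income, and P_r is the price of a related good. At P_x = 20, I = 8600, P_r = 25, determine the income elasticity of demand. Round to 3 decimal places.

2.340

At the given point, Q_x = 19.2 − 0.603(20)² + 0.04(8600) + 1(25) = 19.2 − 241.2 + 344 + 25 = 147.
∂Q_x/∂I = +0.04, so E_I = 0.04·(8600/147) ≈ 2.340.
E_I > 1: normal good (luxury).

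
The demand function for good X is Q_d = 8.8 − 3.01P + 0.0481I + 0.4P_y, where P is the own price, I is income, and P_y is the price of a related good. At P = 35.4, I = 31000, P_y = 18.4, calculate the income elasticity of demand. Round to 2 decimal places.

At the given point, Q_d = 8.8 − 3.01(35.4) + 0.0481(31000) + 0.4(18.4) = 8.8 − 106.554 + 1491.1 + 7.36 = 1400.706.
∂Q_d/∂I = +0.0481, so E_I = 0.0481·(31000/1400.706) ≈ 1.06.
E_I > 1: normal good (luxury).

1.06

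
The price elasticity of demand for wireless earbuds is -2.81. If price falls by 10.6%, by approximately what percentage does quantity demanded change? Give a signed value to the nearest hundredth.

%ΔQ ≈ E × %ΔP = (-2.81) × (-10.6%) ≈ 29.79%.

29.79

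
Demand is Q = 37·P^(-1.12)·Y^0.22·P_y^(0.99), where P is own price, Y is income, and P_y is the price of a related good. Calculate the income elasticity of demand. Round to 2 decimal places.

For a Cobb–Douglas (constant-elasticity) form Q = A·Y^α·…, the elasticity with respect to Y equals the exponent α at every point.
Here the exponent on Y is 0.22, so the income elasticity of demand is 0.22.

0.22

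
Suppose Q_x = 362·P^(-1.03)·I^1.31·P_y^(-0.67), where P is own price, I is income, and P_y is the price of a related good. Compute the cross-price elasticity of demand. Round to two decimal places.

For a Cobb–Douglas (constant-elasticity) form Q_x = A·P_y^α·…, the elasticity with respect to P_y equals the exponent α at every point.
Here the exponent on P_y is -0.67, so the cross-price elasticity of demand is -0.67.

-0.67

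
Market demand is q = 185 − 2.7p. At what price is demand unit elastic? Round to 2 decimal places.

34.26

For linear demand q = a − bp, E = −bp/(a − bp). |E| = 1 ⇒ bp = a − bp ⇒ p = a/(2b).
p = 185/(2·2.7) ≈ 34.26.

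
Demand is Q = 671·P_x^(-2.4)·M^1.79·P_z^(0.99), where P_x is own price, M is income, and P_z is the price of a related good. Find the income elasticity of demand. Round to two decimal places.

For a Cobb–Douglas (constant-elasticity) form Q = A·M^α·…, the elasticity with respect to M equals the exponent α at every point.
Here the exponent on M is 1.79, so the income elasticity of demand is 1.79.

1.79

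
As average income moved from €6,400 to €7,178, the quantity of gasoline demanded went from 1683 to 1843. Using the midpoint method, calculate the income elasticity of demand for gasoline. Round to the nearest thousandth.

%ΔQ = (1843 − 1683)/[(1683+1843)/2] = 160/1763 ≈ 0.0908.
%ΔM = (7,178 − 6,400)/[(6,400+7,178)/2] = 778/6789 ≈ 0.1146.
E_I = %ΔQ/%ΔM ≈ 0.792.
E_I ∈ (0,1): normal good (necessity).

0.792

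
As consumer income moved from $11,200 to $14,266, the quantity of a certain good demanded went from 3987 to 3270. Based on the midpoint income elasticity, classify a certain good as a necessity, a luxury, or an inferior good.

%ΔQ = (3270 − 3987)/[(3987+3270)/2] = -717/3628.5 ≈ -0.1976.
%ΔY = (14,266 − 11,200)/[(11,200+14,266)/2] = 3066/12733 ≈ 0.2408.
E_I = %ΔQ/%ΔY ≈ -0.821.
E_I < 0: inferior good.

inferior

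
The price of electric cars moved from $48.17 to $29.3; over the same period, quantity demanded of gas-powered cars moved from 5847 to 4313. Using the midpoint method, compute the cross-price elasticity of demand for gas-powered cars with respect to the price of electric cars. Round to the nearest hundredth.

%ΔQ_x = (4313 − 5847)/[(5847+4313)/2] = -1534/5080 ≈ -0.3020.
%ΔP_y = (29.3 − 48.17)/[(48.17+29.3)/2] ≈ -0.4872.
E_xy = -0.3020/-0.4872 ≈ 0.62.
E_xy > 0, so gas-powered cars and electric cars are substitutes.

0.62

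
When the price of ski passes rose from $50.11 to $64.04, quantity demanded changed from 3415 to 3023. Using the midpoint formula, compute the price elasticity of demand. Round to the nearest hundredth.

-0.50

%ΔQ = (3023 − 3415)/[(3415 + 3023)/2] = -392/3219 ≈ -0.1218.
%Δp = (64.04 − 50.11)/[(50.11 + 64.04)/2] = 13.93/57.075 ≈ 0.2441.
Arc elasticity E = %ΔQ/%Δp ≈ -0.1218/0.2441 ≈ -0.50.
|E| < 1: demand is inelastic over this range.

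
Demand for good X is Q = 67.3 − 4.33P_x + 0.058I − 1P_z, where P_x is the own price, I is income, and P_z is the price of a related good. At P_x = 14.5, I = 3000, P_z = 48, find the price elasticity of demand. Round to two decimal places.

-0.48

Substituting, Q = 67.3 − 4.33(14.5) + 0.058(3000) − 1(48) = 67.3 − 62.785 + 174 − 48 = 130.515.
∂Q/∂P_x = −4.33, so E_p = (−4.33)·(14.5/130.515) ≈ -0.48.
|E_p| < 1: demand is inelastic.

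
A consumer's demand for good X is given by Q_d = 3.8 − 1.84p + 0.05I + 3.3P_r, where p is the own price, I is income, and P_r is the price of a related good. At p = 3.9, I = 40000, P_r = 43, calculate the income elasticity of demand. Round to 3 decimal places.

Q_d = 3.8 − 1.84(3.9) + 0.05(40000) + 3.3(43) = 3.8 − 7.176 + 2000 + 141.9 = 2138.524.
∂Q_d/∂I = +0.05, so E_I = 0.05·(40000/2138.524) ≈ 0.935.
E_I ∈ (0,1): normal good (necessity).

0.935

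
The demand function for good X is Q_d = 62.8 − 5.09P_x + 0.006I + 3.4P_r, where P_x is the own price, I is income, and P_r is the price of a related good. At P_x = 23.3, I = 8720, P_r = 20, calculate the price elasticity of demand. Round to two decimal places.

-1.84

Evaluating quantity at (P_x, I, P_r) gives Q_d = 62.8 − 5.09(23.3) + 0.006(8720) + 3.4(20) = 62.8 − 118.597 + 52.32 + 68 = 64.523.
∂Q_d/∂P_x = −5.09, so E_p = (−5.09)·(23.3/64.523) ≈ -1.84.
|E_p| > 1: demand is elastic.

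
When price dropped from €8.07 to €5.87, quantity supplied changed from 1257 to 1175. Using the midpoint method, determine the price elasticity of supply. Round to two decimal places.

0.21

%Δq = (1175 − 1257)/[(1257 + 1175)/2] = -82/1216 ≈ -0.0674.
%ΔP = (5.87 − 8.07)/[(8.07 + 5.87)/2] = -2.2/6.97 ≈ -0.3156.
Arc elasticity E = %Δq/%ΔP ≈ -0.0674/-0.3156 ≈ 0.21.
|E| < 1: supply is inelastic over this range.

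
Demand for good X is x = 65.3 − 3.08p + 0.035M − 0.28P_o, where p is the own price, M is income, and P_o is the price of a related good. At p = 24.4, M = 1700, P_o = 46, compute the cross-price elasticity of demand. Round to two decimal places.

At the given point, x = 65.3 − 3.08(24.4) + 0.035(1700) − 0.28(46) = 65.3 − 75.152 + 59.5 − 12.88 = 36.768.
∂x/∂P_o = −0.28, so E_xy = -0.28·(46/36.768) ≈ -0.35.
E_xy < 0: the goods are complements.

-0.35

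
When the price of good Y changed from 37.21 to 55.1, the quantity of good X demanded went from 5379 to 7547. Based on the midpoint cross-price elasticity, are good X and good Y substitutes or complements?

%ΔQ_x = (7547 − 5379)/[(5379+7547)/2] = 2168/6463 ≈ 0.3354.
%ΔP_y = (55.1 − 37.21)/[(37.21+55.1)/2] ≈ 0.3876.
E_xy = 0.3354/0.3876 ≈ 0.865.
E_xy > 0, so the goods are substitutes.

substitutes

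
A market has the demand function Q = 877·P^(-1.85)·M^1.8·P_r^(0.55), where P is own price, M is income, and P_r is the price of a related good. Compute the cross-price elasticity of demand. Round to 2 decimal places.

0.55

For a Cobb–Douglas (constant-elasticity) form Q = A·P_r^α·…, the elasticity with respect to P_r equals the exponent α at every point.
Here the exponent on P_r is 0.55, so the cross-price elasticity of demand is 0.55.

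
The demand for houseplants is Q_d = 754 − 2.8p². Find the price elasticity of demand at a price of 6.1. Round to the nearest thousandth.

-0.321

At p = 6.1, Q_d = 649.812.
dQ_d/dp = −2·2.8·p = −34.16.
Point elasticity E = (dQ_d/dp)·(p/Q_d) = -34.16 × 6.1/649.812 ≈ -0.321.
|E| < 1, so demand is inelastic at this price.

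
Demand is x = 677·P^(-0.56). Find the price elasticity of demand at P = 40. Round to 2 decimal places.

For a Cobb–Douglas (constant-elasticity) form x = A·P^α·…, the elasticity with respect to P equals the exponent α at every point.
Here the exponent on P is -0.56, so the price elasticity of demand is -0.56.

-0.56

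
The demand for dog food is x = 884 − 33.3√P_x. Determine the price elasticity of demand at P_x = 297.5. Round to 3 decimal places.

At P_x = 297.5, x = 309.6353.
dx/dP_x = −33.3/(2√P_x) = −33.3/(2·17.2482).
Point elasticity E = (dx/dP_x)·(P_x/x) = -0.9653 × 297.5/309.6353 ≈ -0.927.
|E| < 1, so demand is inelastic at this price.

-0.927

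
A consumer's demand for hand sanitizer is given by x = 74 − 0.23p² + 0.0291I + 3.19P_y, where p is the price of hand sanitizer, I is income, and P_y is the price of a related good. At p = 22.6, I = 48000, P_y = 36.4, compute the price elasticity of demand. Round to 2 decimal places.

x = 74 − 0.23(22.6)² + 0.0291(48000) + 3.19(36.4) = 74 − 117.4748 + 1396.8 + 116.116 = 1469.4412.
∂x/∂p = −2·0.23·p = -10.396, so E_p = -10.396·(22.6/1469.4412) ≈ -0.16.
|E_p| < 1: demand is inelastic.

-0.16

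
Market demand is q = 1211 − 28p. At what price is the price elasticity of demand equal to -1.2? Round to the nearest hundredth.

Set −bp/(a − bp) = −1.2 ⇒ bp = 1.2(a − bp) ⇒ bp(1+1.2) = 1.2·a.
p = 1.2·1211/(28·2.2) ≈ 23.59.

23.59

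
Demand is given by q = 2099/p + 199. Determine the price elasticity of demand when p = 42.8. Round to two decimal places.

-0.20

At p = 42.8, q = 248.0421.
dq/dp = −2099/p² = −1.1458.
Point elasticity E = (dq/dp)·(p/q) = -1.1458 × 42.8/248.0421 ≈ -0.20.
|E| < 1, so demand is inelastic at this price.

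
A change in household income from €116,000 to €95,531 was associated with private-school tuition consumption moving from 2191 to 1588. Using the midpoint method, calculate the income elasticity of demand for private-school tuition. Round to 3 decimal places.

1.649

%ΔQ = (1588 − 2191)/[(2191+1588)/2] = -603/1889.5 ≈ -0.3191.
%ΔI = (95,531 − 116,000)/[(116,000+95,531)/2] = -20469/105765.5 ≈ -0.1935.
E_I = %ΔQ/%ΔI ≈ 1.649.
E_I > 1: normal good (luxury).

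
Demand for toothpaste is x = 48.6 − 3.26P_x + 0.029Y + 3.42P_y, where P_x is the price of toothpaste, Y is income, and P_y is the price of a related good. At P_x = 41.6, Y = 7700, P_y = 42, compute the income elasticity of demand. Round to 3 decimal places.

0.798

Evaluating quantity at (P_x, Y, P_y) gives x = 48.6 − 3.26(41.6) + 0.029(7700) + 3.42(42) = 48.6 − 135.616 + 223.3 + 143.64 = 279.924.
∂x/∂Y = +0.029, so E_I = 0.029·(7700/279.924) ≈ 0.798.
E_I ∈ (0,1): normal good (necessity).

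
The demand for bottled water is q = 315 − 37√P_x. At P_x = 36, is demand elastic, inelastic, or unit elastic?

elastic

At P_x = 36, q = 93.
dq/dP_x = −37/(2√P_x) = −37/(2·6).
Point elasticity E = (dq/dP_x)·(P_x/q) = -3.0833 × 36/93 ≈ -1.194.
|E| ≈ 1.194 > 1, so demand is elastic.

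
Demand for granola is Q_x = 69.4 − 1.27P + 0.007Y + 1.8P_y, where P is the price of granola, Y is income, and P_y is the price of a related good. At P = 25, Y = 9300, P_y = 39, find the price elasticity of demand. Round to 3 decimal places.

-0.184

First evaluate Q_x: 69.4 − 1.27(25) + 0.007(9300) + 1.8(39) = 69.4 − 31.75 + 65.1 + 70.2 = 172.95.
∂Q_x/∂P = −1.27, so E_p = (−1.27)·(25/172.95) ≈ -0.184.
|E_p| < 1: demand is inelastic.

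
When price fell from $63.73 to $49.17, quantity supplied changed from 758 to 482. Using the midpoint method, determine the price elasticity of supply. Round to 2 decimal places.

%ΔQ = (482 − 758)/[(758 + 482)/2] = -276/620 ≈ -0.4452.
%Δp = (49.17 − 63.73)/[(63.73 + 49.17)/2] = -14.56/56.45 ≈ -0.2579.
Arc elasticity E = %ΔQ/%Δp ≈ -0.4452/-0.2579 ≈ 1.73.
|E| > 1: supply is elastic over this range.

1.73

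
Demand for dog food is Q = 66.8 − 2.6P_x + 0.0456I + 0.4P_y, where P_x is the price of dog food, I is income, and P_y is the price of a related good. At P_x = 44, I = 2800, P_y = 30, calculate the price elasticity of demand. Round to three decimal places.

First evaluate Q: 66.8 − 2.6(44) + 0.0456(2800) + 0.4(30) = 66.8 − 114.4 + 127.68 + 12 = 92.08.
∂Q/∂P_x = −2.6, so E_p = (−2.6)·(44/92.08) ≈ -1.242.
|E_p| > 1: demand is elastic.

-1.242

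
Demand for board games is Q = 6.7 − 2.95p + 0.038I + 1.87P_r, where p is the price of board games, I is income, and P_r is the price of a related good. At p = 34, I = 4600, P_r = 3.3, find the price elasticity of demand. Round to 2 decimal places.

Substituting, Q = 6.7 − 2.95(34) + 0.038(4600) + 1.87(3.3) = 6.7 − 100.3 + 174.8 + 6.171 = 87.371.
∂Q/∂p = −2.95, so E_p = (−2.95)·(34/87.371) ≈ -1.15.
|E_p| > 1: demand is elastic.

-1.15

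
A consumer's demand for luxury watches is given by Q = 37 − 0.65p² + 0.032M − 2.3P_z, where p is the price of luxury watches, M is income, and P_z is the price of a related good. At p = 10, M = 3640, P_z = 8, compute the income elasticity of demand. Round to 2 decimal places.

1.66

First evaluate Q: 37 − 0.65(10)² + 0.032(3640) − 2.3(8) = 37 − 65 + 116.48 − 18.4 = 70.08.
∂Q/∂M = +0.032, so E_I = 0.032·(3640/70.08) ≈ 1.66.
E_I > 1: normal good (luxury).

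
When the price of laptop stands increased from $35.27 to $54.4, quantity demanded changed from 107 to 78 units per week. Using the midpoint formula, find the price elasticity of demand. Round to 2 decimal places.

%ΔQ = (78 − 107)/[(107 + 78)/2] = -29/92.5 ≈ -0.3135.
%ΔP = (54.4 − 35.27)/[(35.27 + 54.4)/2] = 19.13/44.835 ≈ 0.4267.
Arc elasticity E = %ΔQ/%ΔP ≈ -0.3135/0.4267 ≈ -0.73.
|E| < 1: demand is inelastic over this range.

-0.73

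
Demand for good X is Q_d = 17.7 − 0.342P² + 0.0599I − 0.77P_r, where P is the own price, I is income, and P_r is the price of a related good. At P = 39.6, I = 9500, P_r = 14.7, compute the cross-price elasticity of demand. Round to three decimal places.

At the given point, Q_d = 17.7 − 0.342(39.6)² + 0.0599(9500) − 0.77(14.7) = 17.7 − 536.3107 + 569.05 − 11.319 = 39.1203.
∂Q_d/∂P_r = −0.77, so E_xy = -0.77·(14.7/39.1203) ≈ -0.289.
E_xy < 0: the goods are complements.

-0.289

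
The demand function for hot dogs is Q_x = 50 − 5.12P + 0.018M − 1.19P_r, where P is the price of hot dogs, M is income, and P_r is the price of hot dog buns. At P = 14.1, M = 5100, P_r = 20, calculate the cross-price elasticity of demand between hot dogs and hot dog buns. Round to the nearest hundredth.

Q_x = 50 − 5.12(14.1) + 0.018(5100) − 1.19(20) = 50 − 72.192 + 91.8 − 23.8 = 45.808.
∂Q_x/∂P_r = −1.19, so E_xy = -1.19·(20/45.808) ≈ -0.52.
E_xy < 0: the goods are complements.

-0.52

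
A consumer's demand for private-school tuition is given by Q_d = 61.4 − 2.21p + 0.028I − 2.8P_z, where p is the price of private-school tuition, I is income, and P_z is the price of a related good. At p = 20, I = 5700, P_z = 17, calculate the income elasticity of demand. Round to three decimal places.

1.235

First evaluate Q_d: 61.4 − 2.21(20) + 0.028(5700) − 2.8(17) = 61.4 − 44.2 + 159.6 − 47.6 = 129.2.
∂Q_d/∂I = +0.028, so E_I = 0.028·(5700/129.2) ≈ 1.235.
E_I > 1: normal good (luxury).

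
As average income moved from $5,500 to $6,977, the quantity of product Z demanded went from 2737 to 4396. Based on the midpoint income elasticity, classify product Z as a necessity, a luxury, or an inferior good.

luxury

%ΔQ = (4396 − 2737)/[(2737+4396)/2] = 1659/3566.5 ≈ 0.4652.
%ΔI = (6,977 − 5,500)/[(5,500+6,977)/2] = 1477/6238.5 ≈ 0.2368.
E_I = %ΔQ/%ΔI ≈ 1.965.
E_I > 1: normal good (luxury).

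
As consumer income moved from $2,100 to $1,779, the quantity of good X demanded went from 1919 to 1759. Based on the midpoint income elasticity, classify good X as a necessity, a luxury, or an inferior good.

necessity

%ΔQ = (1759 − 1919)/[(1919+1759)/2] = -160/1839 ≈ -0.0870.
%ΔY = (1,779 − 2,100)/[(2,100+1,779)/2] = -321/1939.5 ≈ -0.1655.
E_I = %ΔQ/%ΔY ≈ 0.526.
E_I ∈ (0,1): normal good (necessity).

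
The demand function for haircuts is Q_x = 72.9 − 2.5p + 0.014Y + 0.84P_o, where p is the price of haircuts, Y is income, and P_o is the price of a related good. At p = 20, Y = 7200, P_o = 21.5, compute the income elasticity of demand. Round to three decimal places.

0.711

At the given point, Q_x = 72.9 − 2.5(20) + 0.014(7200) + 0.84(21.5) = 72.9 − 50 + 100.8 + 18.06 = 141.76.
∂Q_x/∂Y = +0.014, so E_I = 0.014·(7200/141.76) ≈ 0.711.
E_I ∈ (0,1): normal good (necessity).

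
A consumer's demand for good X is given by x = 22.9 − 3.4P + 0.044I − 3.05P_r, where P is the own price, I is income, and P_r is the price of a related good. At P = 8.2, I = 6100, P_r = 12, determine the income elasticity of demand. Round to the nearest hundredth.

1.18

First evaluate x: 22.9 − 3.4(8.2) + 0.044(6100) − 3.05(12) = 22.9 − 27.88 + 268.4 − 36.6 = 226.82.
∂x/∂I = +0.044, so E_I = 0.044·(6100/226.82) ≈ 1.18.
E_I > 1: normal good (luxury).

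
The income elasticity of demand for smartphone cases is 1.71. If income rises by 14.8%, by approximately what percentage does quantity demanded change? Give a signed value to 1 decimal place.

%ΔQ ≈ E × %ΔI = (1.71) × (14.8%) ≈ 25.3%.

25.3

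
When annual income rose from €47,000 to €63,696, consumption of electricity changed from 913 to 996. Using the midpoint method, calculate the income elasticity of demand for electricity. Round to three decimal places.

0.288

%ΔQ = (996 − 913)/[(913+996)/2] = 83/954.5 ≈ 0.0870.
%ΔY = (63,696 − 47,000)/[(47,000+63,696)/2] = 16696/55348 ≈ 0.3017.
E_I = %ΔQ/%ΔY ≈ 0.288.
E_I ∈ (0,1): normal good (necessity).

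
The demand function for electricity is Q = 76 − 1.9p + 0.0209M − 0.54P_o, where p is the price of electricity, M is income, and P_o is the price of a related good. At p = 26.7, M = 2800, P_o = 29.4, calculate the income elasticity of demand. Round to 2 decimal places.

0.86

Q = 76 − 1.9(26.7) + 0.0209(2800) − 0.54(29.4) = 76 − 50.73 + 58.52 − 15.876 = 67.914.
∂Q/∂M = +0.0209, so E_I = 0.0209·(2800/67.914) ≈ 0.86.
E_I ∈ (0,1): normal good (necessity).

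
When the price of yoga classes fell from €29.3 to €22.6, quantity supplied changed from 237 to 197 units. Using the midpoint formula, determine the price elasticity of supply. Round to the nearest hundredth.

%ΔQ = (197 − 237)/[(237 + 197)/2] = -40/217 ≈ -0.1843.
%Δp = (22.6 − 29.3)/[(29.3 + 22.6)/2] = -6.7/25.95 ≈ -0.2582.
Arc elasticity E = %ΔQ/%Δp ≈ -0.1843/-0.2582 ≈ 0.71.
|E| < 1: supply is inelastic over this range.

0.71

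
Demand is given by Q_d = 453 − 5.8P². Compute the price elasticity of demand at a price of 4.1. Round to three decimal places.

At P = 4.1, Q_d = 355.502.
dQ_d/dP = −2·5.8·P = −47.56.
Point elasticity E = (dQ_d/dP)·(P/Q_d) = -47.56 × 4.1/355.502 ≈ -0.549.
|E| < 1, so demand is inelastic at this price.

-0.549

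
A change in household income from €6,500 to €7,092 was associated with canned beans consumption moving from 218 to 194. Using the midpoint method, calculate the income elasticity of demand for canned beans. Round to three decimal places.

-1.337

%ΔQ = (194 − 218)/[(218+194)/2] = -24/206 ≈ -0.1165.
%ΔY = (7,092 − 6,500)/[(6,500+7,092)/2] = 592/6796 ≈ 0.0871.
E_I = %ΔQ/%ΔY ≈ -1.337.
E_I < 0: inferior good.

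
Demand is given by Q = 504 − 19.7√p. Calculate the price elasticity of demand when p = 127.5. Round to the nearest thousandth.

At p = 127.5, Q = 281.5557.
dQ/dp = −19.7/(2√p) = −19.7/(2·11.2916).
Point elasticity E = (dQ/dp)·(p/Q) = -0.8723 × 127.5/281.5557 ≈ -0.395.
|E| < 1, so demand is inelastic at this price.

-0.395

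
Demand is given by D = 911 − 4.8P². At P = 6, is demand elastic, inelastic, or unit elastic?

inelastic

At P = 6, D = 738.2.
dD/dP = −2·4.8·P = −57.6.
Point elasticity E = (dD/dP)·(P/D) = -57.6 × 6/738.2 ≈ -0.468.
|E| ≈ 0.468 < 1, so demand is inelastic.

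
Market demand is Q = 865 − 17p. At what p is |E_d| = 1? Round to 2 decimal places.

For linear demand Q = a − bp, E = −bp/(a − bp). |E| = 1 ⇒ bp = a − bp ⇒ p = a/(2b).
p = 865/(2·17) ≈ 25.44.

25.44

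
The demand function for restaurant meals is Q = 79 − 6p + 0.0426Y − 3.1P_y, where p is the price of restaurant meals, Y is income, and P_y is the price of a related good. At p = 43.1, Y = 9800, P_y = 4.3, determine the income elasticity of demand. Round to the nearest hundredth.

1.86

First evaluate Q: 79 − 6(43.1) + 0.0426(9800) − 3.1(4.3) = 79 − 258.6 + 417.48 − 13.33 = 224.55.
∂Q/∂Y = +0.0426, so E_I = 0.0426·(9800/224.55) ≈ 1.86.
E_I > 1: normal good (luxury).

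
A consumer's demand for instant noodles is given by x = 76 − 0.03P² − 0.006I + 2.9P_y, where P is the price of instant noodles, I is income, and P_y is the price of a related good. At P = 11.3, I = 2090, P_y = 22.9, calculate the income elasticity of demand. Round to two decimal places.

-0.10

Evaluating quantity at (P, I, P_y) gives x = 76 − 0.03(11.3)² − 0.006(2090) + 2.9(22.9) = 76 − 3.8307 − 12.54 + 66.41 = 126.0393.
∂x/∂I = −0.006, so E_I = -0.006·(2090/126.0393) ≈ -0.10.
E_I < 0: inferior good.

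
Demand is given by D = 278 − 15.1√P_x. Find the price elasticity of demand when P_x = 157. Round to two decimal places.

At P_x = 157, D = 88.7975.
dD/dP_x = −15.1/(2√P_x) = −15.1/(2·12.53).
Point elasticity E = (dD/dP_x)·(P_x/D) = -0.6026 × 157/88.7975 ≈ -1.07.
|E| > 1, so demand is elastic at this price.

-1.07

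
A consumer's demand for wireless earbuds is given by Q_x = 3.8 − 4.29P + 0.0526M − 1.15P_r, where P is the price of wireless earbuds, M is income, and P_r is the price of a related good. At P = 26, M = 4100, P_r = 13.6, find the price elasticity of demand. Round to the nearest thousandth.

-1.209

At the given point, Q_x = 3.8 − 4.29(26) + 0.0526(4100) − 1.15(13.6) = 3.8 − 111.54 + 215.66 − 15.64 = 92.28.
∂Q_x/∂P = −4.29, so E_p = (−4.29)·(26/92.28) ≈ -1.209.
|E_p| > 1: demand is elastic.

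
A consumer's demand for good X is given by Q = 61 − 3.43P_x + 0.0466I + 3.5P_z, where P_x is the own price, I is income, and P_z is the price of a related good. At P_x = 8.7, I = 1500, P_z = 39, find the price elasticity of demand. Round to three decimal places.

-0.126

Q = 61 − 3.43(8.7) + 0.0466(1500) + 3.5(39) = 61 − 29.841 + 69.9 + 136.5 = 237.559.
∂Q/∂P_x = −3.43, so E_p = (−3.43)·(8.7/237.559) ≈ -0.126.
|E_p| < 1: demand is inelastic.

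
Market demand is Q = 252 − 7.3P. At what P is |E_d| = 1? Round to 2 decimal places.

17.26

For linear demand Q = a − bP, E = −bP/(a − bP). |E| = 1 ⇒ bP = a − bP ⇒ P = a/(2b).
P = 252/(2·7.3) ≈ 17.26.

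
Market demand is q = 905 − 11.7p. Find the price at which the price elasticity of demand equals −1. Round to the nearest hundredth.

For linear demand q = a − bp, E = −bp/(a − bp). |E| = 1 ⇒ bp = a − bp ⇒ p = a/(2b).
p = 905/(2·11.7) ≈ 38.68.

38.68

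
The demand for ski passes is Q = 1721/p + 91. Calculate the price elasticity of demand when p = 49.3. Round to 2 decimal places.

At p = 49.3, Q = 125.9087.
dQ/dp = −1721/p² = −0.7081.
Point elasticity E = (dQ/dp)·(p/Q) = -0.7081 × 49.3/125.9087 ≈ -0.28.
|E| < 1, so demand is inelastic at this price.

-0.28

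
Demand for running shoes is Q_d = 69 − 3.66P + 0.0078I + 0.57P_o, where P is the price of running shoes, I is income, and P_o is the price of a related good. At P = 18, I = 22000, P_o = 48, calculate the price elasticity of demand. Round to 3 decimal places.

Q_d = 69 − 3.66(18) + 0.0078(22000) + 0.57(48) = 69 − 65.88 + 171.6 + 27.36 = 202.08.
∂Q_d/∂P = −3.66, so E_p = (−3.66)·(18/202.08) ≈ -0.326.
|E_p| < 1: demand is inelastic.

-0.326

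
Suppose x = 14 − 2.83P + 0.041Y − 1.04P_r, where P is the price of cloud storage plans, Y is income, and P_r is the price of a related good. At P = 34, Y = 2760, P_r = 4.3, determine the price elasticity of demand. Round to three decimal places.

-3.635

At the given point, x = 14 − 2.83(34) + 0.041(2760) − 1.04(4.3) = 14 − 96.22 + 113.16 − 4.472 = 26.468.
∂x/∂P = −2.83, so E_p = (−2.83)·(34/26.468) ≈ -3.635.
|E_p| > 1: demand is elastic.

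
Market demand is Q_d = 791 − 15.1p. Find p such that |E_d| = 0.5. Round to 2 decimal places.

Set −bp/(a − bp) = −0.5 ⇒ bp = 0.5(a − bp) ⇒ bp(1+0.5) = 0.5·a.
p = 0.5·791/(15.1·1.5) ≈ 17.46.

17.46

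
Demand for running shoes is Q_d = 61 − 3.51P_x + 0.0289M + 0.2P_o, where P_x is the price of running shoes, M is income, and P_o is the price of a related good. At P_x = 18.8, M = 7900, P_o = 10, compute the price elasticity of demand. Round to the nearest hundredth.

-0.29

Evaluating quantity at (P_x, M, P_o) gives Q_d = 61 − 3.51(18.8) + 0.0289(7900) + 0.2(10) = 61 − 65.988 + 228.31 + 2 = 225.322.
∂Q_d/∂P_x = −3.51, so E_p = (−3.51)·(18.8/225.322) ≈ -0.29.
|E_p| < 1: demand is inelastic.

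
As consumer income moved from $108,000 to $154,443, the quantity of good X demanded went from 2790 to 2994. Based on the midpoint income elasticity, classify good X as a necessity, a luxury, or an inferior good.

%ΔQ = (2994 − 2790)/[(2790+2994)/2] = 204/2892 ≈ 0.0705.
%ΔI = (154,443 − 108,000)/[(108,000+154,443)/2] = 46443/131221.5 ≈ 0.3539.
E_I = %ΔQ/%ΔI ≈ 0.199.
E_I ∈ (0,1): normal good (necessity).

necessity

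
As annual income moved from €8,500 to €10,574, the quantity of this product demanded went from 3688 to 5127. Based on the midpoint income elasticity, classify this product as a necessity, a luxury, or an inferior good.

%ΔQ = (5127 − 3688)/[(3688+5127)/2] = 1439/4407.5 ≈ 0.3265.
%ΔI = (10,574 − 8,500)/[(8,500+10,574)/2] = 2074/9537 ≈ 0.2175.
E_I = %ΔQ/%ΔI ≈ 1.501.
E_I > 1: normal good (luxury).

luxury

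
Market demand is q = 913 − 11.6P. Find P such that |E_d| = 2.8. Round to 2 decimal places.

57.99

Set −bP/(a − bP) = −2.8 ⇒ bP = 2.8(a − bP) ⇒ bP(1+2.8) = 2.8·a.
P = 2.8·913/(11.6·3.8) ≈ 57.99.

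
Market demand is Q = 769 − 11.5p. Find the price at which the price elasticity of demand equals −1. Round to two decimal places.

33.43

For linear demand Q = a − bp, E = −bp/(a − bp). |E| = 1 ⇒ bp = a − bp ⇒ p = a/(2b).
p = 769/(2·11.5) ≈ 33.43.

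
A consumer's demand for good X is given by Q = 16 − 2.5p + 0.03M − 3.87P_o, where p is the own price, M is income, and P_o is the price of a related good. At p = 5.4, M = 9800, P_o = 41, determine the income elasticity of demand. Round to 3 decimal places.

At the given point, Q = 16 − 2.5(5.4) + 0.03(9800) − 3.87(41) = 16 − 13.5 + 294 − 158.67 = 137.83.
∂Q/∂M = +0.03, so E_I = 0.03·(9800/137.83) ≈ 2.133.
E_I > 1: normal good (luxury).

2.133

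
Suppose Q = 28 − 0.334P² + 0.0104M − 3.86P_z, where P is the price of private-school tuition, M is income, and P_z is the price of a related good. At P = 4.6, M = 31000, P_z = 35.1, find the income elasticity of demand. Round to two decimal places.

First evaluate Q: 28 − 0.334(4.6)² + 0.0104(31000) − 3.86(35.1) = 28 − 7.0674 + 322.4 − 135.486 = 207.8466.
∂Q/∂M = +0.0104, so E_I = 0.0104·(31000/207.8466) ≈ 1.55.
E_I > 1: normal good (luxury).

1.55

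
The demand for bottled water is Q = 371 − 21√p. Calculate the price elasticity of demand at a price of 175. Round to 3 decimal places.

-1.490

At p = 175, Q = 93.1961.
dQ/dp = −21/(2√p) = −21/(2·13.2288).
Point elasticity E = (dQ/dp)·(p/Q) = -0.7937 × 175/93.1961 ≈ -1.490.
|E| > 1, so demand is elastic at this price.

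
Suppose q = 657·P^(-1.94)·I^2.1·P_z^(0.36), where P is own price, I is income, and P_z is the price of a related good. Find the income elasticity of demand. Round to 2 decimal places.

For a Cobb–Douglas (constant-elasticity) form q = A·I^α·…, the elasticity with respect to I equals the exponent α at every point.
Here the exponent on I is 2.1, so the income elasticity of demand is 2.10.

2.10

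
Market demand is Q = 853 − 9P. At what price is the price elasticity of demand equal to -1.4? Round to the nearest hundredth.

Set −bP/(a − bP) = −1.4 ⇒ bP = 1.4(a − bP) ⇒ bP(1+1.4) = 1.4·a.
P = 1.4·853/(9·2.4) ≈ 55.29.

55.29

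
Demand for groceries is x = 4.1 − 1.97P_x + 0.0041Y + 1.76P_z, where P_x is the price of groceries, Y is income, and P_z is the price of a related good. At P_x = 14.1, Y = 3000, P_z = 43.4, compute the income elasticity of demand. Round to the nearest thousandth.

0.189

First evaluate x: 4.1 − 1.97(14.1) + 0.0041(3000) + 1.76(43.4) = 4.1 − 27.777 + 12.3 + 76.384 = 65.007.
∂x/∂Y = +0.0041, so E_I = 0.0041·(3000/65.007) ≈ 0.189.
E_I ∈ (0,1): normal good (necessity).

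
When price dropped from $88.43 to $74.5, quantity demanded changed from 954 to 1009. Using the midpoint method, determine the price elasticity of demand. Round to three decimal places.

-0.328

%ΔQ = (1009 − 954)/[(954 + 1009)/2] = 55/981.5 ≈ 0.0560.
%ΔP = (74.5 − 88.43)/[(88.43 + 74.5)/2] = -13.93/81.465 ≈ -0.1710.
Arc elasticity E = %ΔQ/%ΔP ≈ 0.0560/-0.1710 ≈ -0.328.
|E| < 1: demand is inelastic over this range.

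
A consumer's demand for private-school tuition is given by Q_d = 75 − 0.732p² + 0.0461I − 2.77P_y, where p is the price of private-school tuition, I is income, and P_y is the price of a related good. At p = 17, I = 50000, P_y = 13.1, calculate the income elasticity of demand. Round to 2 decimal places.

First evaluate Q_d: 75 − 0.732(17)² + 0.0461(50000) − 2.77(13.1) = 75 − 211.548 + 2305 − 36.287 = 2132.165.
∂Q_d/∂I = +0.0461, so E_I = 0.0461·(50000/2132.165) ≈ 1.08.
E_I > 1: normal good (luxury).

1.08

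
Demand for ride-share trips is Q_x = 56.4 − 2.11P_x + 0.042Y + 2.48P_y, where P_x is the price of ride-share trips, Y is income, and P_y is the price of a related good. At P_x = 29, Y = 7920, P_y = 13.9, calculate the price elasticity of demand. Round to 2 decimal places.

-0.17

Evaluating quantity at (P_x, Y, P_y) gives Q_x = 56.4 − 2.11(29) + 0.042(7920) + 2.48(13.9) = 56.4 − 61.19 + 332.64 + 34.472 = 362.322.
∂Q_x/∂P_x = −2.11, so E_p = (−2.11)·(29/362.322) ≈ -0.17.
|E_p| < 1: demand is inelastic.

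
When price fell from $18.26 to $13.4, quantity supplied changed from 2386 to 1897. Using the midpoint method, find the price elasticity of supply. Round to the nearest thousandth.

%Δq = (1897 − 2386)/[(2386 + 1897)/2] = -489/2141.5 ≈ -0.2283.
%ΔP = (13.4 − 18.26)/[(18.26 + 13.4)/2] = -4.86/15.83 ≈ -0.3070.
Arc elasticity E = %Δq/%ΔP ≈ -0.2283/-0.3070 ≈ 0.744.
|E| < 1: supply is inelastic over this range.

0.744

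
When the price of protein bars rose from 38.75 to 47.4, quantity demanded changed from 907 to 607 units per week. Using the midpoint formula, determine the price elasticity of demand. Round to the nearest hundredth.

-1.97

%Δq = (607 − 907)/[(907 + 607)/2] = -300/757 ≈ -0.3963.
%ΔP = (47.4 − 38.75)/[(38.75 + 47.4)/2] = 8.65/43.075 ≈ 0.2008.
Arc elasticity E = %Δq/%ΔP ≈ -0.3963/0.2008 ≈ -1.97.
|E| > 1: demand is elastic over this range.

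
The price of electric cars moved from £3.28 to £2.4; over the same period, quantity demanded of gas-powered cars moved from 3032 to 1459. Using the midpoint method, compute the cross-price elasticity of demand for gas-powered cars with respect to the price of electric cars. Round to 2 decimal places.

%ΔQ_x = (1459 − 3032)/[(3032+1459)/2] = -1573/2245.5 ≈ -0.7005.
%ΔP_y = (2.4 − 3.28)/[(3.28+2.4)/2] ≈ -0.3099.
E_xy = -0.7005/-0.3099 ≈ 2.26.
E_xy > 0, so gas-powered cars and electric cars are substitutes.

2.26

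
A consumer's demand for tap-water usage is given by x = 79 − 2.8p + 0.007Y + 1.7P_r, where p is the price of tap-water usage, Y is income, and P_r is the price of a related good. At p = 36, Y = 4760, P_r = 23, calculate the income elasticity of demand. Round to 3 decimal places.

Substituting, x = 79 − 2.8(36) + 0.007(4760) + 1.7(23) = 79 − 100.8 + 33.32 + 39.1 = 50.62.
∂x/∂Y = +0.007, so E_I = 0.007·(4760/50.62) ≈ 0.658.
E_I ∈ (0,1): normal good (necessity).

0.658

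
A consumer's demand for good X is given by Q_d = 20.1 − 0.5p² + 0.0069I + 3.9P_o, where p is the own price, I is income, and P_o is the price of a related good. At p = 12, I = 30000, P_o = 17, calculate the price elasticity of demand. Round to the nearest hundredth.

First evaluate Q_d: 20.1 − 0.5(12)² + 0.0069(30000) + 3.9(17) = 20.1 − 72 + 207 + 66.3 = 221.4.
∂Q_d/∂p = −2·0.5·p = -12, so E_p = -12·(12/221.4) ≈ -0.65.
|E_p| < 1: demand is inelastic.

-0.65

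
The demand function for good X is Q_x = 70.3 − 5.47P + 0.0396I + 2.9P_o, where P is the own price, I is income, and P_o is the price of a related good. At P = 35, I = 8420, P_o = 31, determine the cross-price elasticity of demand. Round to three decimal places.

0.298

At the given point, Q_x = 70.3 − 5.47(35) + 0.0396(8420) + 2.9(31) = 70.3 − 191.45 + 333.432 + 89.9 = 302.182.
∂Q_x/∂P_o = +2.9, so E_xy = 2.9·(31/302.182) ≈ 0.298.
E_xy > 0: the goods are substitutes.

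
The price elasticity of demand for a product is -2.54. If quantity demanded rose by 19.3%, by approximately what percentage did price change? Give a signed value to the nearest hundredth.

-7.60

%ΔQ ≈ E × %ΔP ⇒ %ΔP = %ΔQ / E = (19.3%)/(-2.54) ≈ -7.60%.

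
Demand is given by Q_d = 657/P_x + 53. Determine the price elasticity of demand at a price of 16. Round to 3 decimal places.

-0.437

At P_x = 16, Q_d = 94.0625.
dQ_d/dP_x = −657/P_x² = −2.5664.
Point elasticity E = (dQ_d/dP_x)·(P_x/Q_d) = -2.5664 × 16/94.0625 ≈ -0.437.
|E| < 1, so demand is inelastic at this price.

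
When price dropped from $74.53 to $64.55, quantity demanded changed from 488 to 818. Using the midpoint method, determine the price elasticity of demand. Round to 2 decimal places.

%Δq = (818 − 488)/[(488 + 818)/2] = 330/653 ≈ 0.5054.
%Δp = (64.55 − 74.53)/[(74.53 + 64.55)/2] = -9.98/69.54 ≈ -0.1435.
Arc elasticity E = %Δq/%Δp ≈ 0.5054/-0.1435 ≈ -3.52.
|E| > 1: demand is elastic over this range.

-3.52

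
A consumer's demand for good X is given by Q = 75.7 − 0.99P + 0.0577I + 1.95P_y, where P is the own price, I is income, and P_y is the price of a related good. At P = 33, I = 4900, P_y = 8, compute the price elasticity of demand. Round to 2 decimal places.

-0.10

At the given point, Q = 75.7 − 0.99(33) + 0.0577(4900) + 1.95(8) = 75.7 − 32.67 + 282.73 + 15.6 = 341.36.
∂Q/∂P = −0.99, so E_p = (−0.99)·(33/341.36) ≈ -0.10.
|E_p| < 1: demand is inelastic.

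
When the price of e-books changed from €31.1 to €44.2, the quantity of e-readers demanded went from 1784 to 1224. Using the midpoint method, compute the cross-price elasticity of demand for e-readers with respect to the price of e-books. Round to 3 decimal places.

-1.070

%ΔQ_x = (1224 − 1784)/[(1784+1224)/2] = -560/1504 ≈ -0.3723.
%ΔP_y = (44.2 − 31.1)/[(31.1+44.2)/2] ≈ 0.3479.
E_xy = -0.3723/0.3479 ≈ -1.070.
E_xy < 0, so e-readers and e-books are complements.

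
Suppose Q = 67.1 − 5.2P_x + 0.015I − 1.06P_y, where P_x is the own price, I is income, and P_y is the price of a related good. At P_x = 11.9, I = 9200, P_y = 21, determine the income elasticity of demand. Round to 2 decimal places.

1.14

First evaluate Q: 67.1 − 5.2(11.9) + 0.015(9200) − 1.06(21) = 67.1 − 61.88 + 138 − 22.26 = 120.96.
∂Q/∂I = +0.015, so E_I = 0.015·(9200/120.96) ≈ 1.14.
E_I > 1: normal good (luxury).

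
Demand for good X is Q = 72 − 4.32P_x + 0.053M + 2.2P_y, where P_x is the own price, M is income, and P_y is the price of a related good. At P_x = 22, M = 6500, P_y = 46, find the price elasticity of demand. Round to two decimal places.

First evaluate Q: 72 − 4.32(22) + 0.053(6500) + 2.2(46) = 72 − 95.04 + 344.5 + 101.2 = 422.66.
∂Q/∂P_x = −4.32, so E_p = (−4.32)·(22/422.66) ≈ -0.22.
|E_p| < 1: demand is inelastic.

-0.22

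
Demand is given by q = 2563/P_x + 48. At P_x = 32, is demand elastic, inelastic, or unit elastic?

inelastic

At P_x = 32, q = 128.0938.
dq/dP_x = −2563/P_x² = −2.5029.
Point elasticity E = (dq/dP_x)·(P_x/q) = -2.5029 × 32/128.0938 ≈ -0.625.
|E| ≈ 0.625 < 1, so demand is inelastic.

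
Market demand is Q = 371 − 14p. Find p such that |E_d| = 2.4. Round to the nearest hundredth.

Set −bp/(a − bp) = −2.4 ⇒ bp = 2.4(a − bp) ⇒ bp(1+2.4) = 2.4·a.
p = 2.4·371/(14·3.4) ≈ 18.71.

18.71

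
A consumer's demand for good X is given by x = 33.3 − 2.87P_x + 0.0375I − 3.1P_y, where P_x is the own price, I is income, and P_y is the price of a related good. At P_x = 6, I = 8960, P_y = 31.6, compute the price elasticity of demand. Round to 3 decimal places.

x = 33.3 − 2.87(6) + 0.0375(8960) − 3.1(31.6) = 33.3 − 17.22 + 336 − 97.96 = 254.12.
∂x/∂P_x = −2.87, so E_p = (−2.87)·(6/254.12) ≈ -0.068.
|E_p| < 1: demand is inelastic.

-0.068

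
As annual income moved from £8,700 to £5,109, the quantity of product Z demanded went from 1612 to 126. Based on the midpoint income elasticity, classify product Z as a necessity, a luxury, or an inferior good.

%ΔQ = (126 − 1612)/[(1612+126)/2] = -1486/869 ≈ -1.7100.
%ΔI = (5,109 − 8,700)/[(8,700+5,109)/2] = -3591/6904.5 ≈ -0.5201.
E_I = %ΔQ/%ΔI ≈ 3.288.
E_I > 1: normal good (luxury).

luxury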